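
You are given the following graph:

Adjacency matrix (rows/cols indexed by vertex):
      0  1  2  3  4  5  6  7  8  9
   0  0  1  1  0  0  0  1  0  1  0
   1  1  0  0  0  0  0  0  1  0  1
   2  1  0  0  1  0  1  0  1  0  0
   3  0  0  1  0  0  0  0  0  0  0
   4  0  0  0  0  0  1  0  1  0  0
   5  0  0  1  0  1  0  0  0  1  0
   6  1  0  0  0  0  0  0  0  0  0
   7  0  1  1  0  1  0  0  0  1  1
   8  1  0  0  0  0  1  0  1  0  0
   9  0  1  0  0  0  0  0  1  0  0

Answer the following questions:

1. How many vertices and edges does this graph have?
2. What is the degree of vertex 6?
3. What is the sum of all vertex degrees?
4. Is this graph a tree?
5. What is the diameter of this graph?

Count: 10 vertices, 14 edges.
Vertex 6 has neighbors [0], degree = 1.
Handshaking lemma: 2 * 14 = 28.
A tree on 10 vertices has 9 edges. This graph has 14 edges (5 extra). Not a tree.
Diameter (longest shortest path) = 4.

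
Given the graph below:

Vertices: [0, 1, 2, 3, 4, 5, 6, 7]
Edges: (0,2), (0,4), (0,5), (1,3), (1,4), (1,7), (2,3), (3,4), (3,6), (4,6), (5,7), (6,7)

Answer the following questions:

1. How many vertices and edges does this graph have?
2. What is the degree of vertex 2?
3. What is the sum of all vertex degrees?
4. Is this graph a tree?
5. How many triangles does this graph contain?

Count: 8 vertices, 12 edges.
Vertex 2 has neighbors [0, 3], degree = 2.
Handshaking lemma: 2 * 12 = 24.
A tree on 8 vertices has 7 edges. This graph has 12 edges (5 extra). Not a tree.
Number of triangles = 2.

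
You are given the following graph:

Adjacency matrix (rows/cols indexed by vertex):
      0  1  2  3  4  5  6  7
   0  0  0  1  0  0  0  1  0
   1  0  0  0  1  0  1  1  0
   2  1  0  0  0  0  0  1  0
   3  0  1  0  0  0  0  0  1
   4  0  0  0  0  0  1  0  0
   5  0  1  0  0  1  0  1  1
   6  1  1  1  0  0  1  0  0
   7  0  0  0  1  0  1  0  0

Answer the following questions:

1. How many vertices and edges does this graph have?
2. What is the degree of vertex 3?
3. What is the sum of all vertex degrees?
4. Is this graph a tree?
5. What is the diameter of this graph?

Count: 8 vertices, 10 edges.
Vertex 3 has neighbors [1, 7], degree = 2.
Handshaking lemma: 2 * 10 = 20.
A tree on 8 vertices has 7 edges. This graph has 10 edges (3 extra). Not a tree.
Diameter (longest shortest path) = 3.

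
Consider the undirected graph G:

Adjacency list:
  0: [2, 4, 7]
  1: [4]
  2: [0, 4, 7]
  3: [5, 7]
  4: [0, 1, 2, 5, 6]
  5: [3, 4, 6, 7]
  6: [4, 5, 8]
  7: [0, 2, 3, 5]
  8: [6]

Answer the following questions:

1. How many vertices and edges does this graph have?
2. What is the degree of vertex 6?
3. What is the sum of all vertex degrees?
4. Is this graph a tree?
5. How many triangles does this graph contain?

Count: 9 vertices, 13 edges.
Vertex 6 has neighbors [4, 5, 8], degree = 3.
Handshaking lemma: 2 * 13 = 26.
A tree on 9 vertices has 8 edges. This graph has 13 edges (5 extra). Not a tree.
Number of triangles = 4.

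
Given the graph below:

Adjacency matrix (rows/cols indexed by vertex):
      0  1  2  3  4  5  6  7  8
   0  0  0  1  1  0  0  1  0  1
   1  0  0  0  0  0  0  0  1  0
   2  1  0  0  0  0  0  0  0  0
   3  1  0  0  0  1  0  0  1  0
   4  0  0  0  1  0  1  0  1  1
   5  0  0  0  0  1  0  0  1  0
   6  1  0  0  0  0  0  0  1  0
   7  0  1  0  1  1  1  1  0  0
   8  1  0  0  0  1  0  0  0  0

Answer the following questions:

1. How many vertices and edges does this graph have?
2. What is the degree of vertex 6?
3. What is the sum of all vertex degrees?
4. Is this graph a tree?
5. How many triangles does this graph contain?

Count: 9 vertices, 12 edges.
Vertex 6 has neighbors [0, 7], degree = 2.
Handshaking lemma: 2 * 12 = 24.
A tree on 9 vertices has 8 edges. This graph has 12 edges (4 extra). Not a tree.
Number of triangles = 2.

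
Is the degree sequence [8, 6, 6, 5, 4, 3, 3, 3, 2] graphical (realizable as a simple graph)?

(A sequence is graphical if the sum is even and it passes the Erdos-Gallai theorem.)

Sum of degrees = 40. Sum is even and passes Erdos-Gallai. The sequence IS graphical.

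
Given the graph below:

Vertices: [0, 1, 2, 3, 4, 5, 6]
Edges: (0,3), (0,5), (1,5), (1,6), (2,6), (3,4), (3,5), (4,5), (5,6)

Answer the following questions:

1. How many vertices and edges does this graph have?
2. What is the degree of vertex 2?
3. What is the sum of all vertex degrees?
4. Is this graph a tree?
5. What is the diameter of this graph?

Count: 7 vertices, 9 edges.
Vertex 2 has neighbors [6], degree = 1.
Handshaking lemma: 2 * 9 = 18.
A tree on 7 vertices has 6 edges. This graph has 9 edges (3 extra). Not a tree.
Diameter (longest shortest path) = 3.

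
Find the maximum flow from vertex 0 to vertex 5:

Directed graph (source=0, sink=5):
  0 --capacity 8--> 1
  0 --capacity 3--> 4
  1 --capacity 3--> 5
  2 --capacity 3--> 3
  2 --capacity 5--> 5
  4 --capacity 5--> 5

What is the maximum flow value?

Computing max flow:
  Flow on (0->1): 3/8
  Flow on (0->4): 3/3
  Flow on (1->5): 3/3
  Flow on (4->5): 3/5
Maximum flow = 6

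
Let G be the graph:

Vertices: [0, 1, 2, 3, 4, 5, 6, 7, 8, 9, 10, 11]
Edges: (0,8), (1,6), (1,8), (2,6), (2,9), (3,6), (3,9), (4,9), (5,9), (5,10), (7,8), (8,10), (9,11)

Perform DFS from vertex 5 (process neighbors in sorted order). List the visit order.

DFS from vertex 5 (neighbors processed in ascending order):
Visit order: 5, 9, 2, 6, 1, 8, 0, 7, 10, 3, 4, 11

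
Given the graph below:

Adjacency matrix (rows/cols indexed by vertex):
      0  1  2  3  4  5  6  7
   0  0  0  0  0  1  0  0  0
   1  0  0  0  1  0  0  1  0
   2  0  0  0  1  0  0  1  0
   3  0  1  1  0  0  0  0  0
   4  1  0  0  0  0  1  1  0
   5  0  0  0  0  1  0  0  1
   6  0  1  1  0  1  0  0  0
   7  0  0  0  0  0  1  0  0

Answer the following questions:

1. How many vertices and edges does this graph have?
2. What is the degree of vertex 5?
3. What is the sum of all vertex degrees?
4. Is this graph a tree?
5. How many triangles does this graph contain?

Count: 8 vertices, 8 edges.
Vertex 5 has neighbors [4, 7], degree = 2.
Handshaking lemma: 2 * 8 = 16.
A tree on 8 vertices has 7 edges. This graph has 8 edges (1 extra). Not a tree.
Number of triangles = 0.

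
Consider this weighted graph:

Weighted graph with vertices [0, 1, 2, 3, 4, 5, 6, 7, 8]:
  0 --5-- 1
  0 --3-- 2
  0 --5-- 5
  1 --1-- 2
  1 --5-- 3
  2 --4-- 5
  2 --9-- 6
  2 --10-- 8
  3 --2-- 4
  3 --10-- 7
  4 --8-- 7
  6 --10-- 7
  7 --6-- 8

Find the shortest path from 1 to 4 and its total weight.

Using Dijkstra's algorithm from vertex 1:
Shortest path: 1 -> 3 -> 4
Total weight: 5 + 2 = 7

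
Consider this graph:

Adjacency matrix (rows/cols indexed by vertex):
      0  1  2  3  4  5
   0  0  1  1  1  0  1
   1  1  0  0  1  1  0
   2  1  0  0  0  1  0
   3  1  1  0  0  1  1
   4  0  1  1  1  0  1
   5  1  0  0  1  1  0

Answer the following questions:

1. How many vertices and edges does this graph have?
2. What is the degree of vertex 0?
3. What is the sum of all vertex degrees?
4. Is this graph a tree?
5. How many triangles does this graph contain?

Count: 6 vertices, 10 edges.
Vertex 0 has neighbors [1, 2, 3, 5], degree = 4.
Handshaking lemma: 2 * 10 = 20.
A tree on 6 vertices has 5 edges. This graph has 10 edges (5 extra). Not a tree.
Number of triangles = 4.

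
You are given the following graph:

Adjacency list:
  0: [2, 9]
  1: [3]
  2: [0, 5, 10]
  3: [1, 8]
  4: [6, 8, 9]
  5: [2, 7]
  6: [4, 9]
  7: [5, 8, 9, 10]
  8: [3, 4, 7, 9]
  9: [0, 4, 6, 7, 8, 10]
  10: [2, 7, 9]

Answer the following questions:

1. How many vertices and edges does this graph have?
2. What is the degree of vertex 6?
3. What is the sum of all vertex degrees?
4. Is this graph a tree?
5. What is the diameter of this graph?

Count: 11 vertices, 16 edges.
Vertex 6 has neighbors [4, 9], degree = 2.
Handshaking lemma: 2 * 16 = 32.
A tree on 11 vertices has 10 edges. This graph has 16 edges (6 extra). Not a tree.
Diameter (longest shortest path) = 5.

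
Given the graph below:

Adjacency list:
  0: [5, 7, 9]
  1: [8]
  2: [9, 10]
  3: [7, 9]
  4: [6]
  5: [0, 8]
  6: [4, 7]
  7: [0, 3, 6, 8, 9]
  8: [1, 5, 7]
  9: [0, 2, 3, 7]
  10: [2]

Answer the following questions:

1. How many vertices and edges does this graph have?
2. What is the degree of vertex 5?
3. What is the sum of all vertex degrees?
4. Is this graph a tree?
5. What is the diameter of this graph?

Count: 11 vertices, 13 edges.
Vertex 5 has neighbors [0, 8], degree = 2.
Handshaking lemma: 2 * 13 = 26.
A tree on 11 vertices has 10 edges. This graph has 13 edges (3 extra). Not a tree.
Diameter (longest shortest path) = 5.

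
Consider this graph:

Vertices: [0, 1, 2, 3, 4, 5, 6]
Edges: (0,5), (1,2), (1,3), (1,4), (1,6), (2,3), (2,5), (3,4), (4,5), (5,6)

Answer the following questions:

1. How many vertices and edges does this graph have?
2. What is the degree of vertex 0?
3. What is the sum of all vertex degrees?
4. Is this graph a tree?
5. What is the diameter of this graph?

Count: 7 vertices, 10 edges.
Vertex 0 has neighbors [5], degree = 1.
Handshaking lemma: 2 * 10 = 20.
A tree on 7 vertices has 6 edges. This graph has 10 edges (4 extra). Not a tree.
Diameter (longest shortest path) = 3.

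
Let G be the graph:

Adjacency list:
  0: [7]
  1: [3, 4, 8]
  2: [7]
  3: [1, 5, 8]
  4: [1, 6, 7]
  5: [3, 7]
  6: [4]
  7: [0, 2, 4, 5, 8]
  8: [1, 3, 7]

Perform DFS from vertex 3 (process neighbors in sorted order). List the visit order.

DFS from vertex 3 (neighbors processed in ascending order):
Visit order: 3, 1, 4, 6, 7, 0, 2, 5, 8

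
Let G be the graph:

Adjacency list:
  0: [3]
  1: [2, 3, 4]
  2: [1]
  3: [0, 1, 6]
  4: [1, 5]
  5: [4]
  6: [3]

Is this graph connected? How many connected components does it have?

Checking connectivity: the graph has 1 connected component(s).
All vertices are reachable from each other. The graph IS connected.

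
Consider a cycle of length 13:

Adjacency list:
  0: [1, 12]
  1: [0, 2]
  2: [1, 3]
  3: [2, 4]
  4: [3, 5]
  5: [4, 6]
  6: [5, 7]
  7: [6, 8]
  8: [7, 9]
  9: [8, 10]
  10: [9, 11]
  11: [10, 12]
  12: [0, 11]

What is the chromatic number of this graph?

This is an odd cycle (C_13). Odd cycles are not bipartite (any 2-coloring forces two adjacent vertices to match), and 3 colors suffice.
Chromatic number = 3.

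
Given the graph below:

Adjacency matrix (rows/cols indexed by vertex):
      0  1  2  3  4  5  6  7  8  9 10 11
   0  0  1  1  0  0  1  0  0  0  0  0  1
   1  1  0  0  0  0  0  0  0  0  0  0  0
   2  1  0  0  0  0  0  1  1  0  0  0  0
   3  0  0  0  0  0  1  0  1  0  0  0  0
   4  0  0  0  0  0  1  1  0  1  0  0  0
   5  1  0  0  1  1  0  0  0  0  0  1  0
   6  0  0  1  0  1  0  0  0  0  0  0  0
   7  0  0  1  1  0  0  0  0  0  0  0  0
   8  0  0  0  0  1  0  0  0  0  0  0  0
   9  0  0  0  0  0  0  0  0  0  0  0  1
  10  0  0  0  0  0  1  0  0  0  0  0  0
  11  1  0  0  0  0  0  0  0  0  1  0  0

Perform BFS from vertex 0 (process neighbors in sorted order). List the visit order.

BFS from vertex 0 (neighbors processed in ascending order):
Visit order: 0, 1, 2, 5, 11, 6, 7, 3, 4, 10, 9, 8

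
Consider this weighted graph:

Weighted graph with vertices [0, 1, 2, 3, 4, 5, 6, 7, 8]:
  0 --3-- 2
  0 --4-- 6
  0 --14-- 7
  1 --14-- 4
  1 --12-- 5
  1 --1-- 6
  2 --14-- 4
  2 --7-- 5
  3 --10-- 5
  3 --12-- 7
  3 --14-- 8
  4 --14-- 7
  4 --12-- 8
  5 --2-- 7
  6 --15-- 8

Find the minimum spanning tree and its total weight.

Applying Kruskal's algorithm (sort edges by weight, add if no cycle):
  Add (1,6) w=1
  Add (5,7) w=2
  Add (0,2) w=3
  Add (0,6) w=4
  Add (2,5) w=7
  Add (3,5) w=10
  Skip (1,5) w=12 (creates cycle)
  Skip (3,7) w=12 (creates cycle)
  Add (4,8) w=12
  Skip (0,7) w=14 (creates cycle)
  Add (1,4) w=14
  Skip (2,4) w=14 (creates cycle)
  Skip (3,8) w=14 (creates cycle)
  Skip (4,7) w=14 (creates cycle)
  Skip (6,8) w=15 (creates cycle)
MST weight = 53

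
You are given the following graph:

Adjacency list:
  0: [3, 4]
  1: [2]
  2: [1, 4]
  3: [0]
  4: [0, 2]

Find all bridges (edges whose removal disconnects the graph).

A bridge is an edge whose removal increases the number of connected components.
Bridges found: (0,3), (0,4), (1,2), (2,4)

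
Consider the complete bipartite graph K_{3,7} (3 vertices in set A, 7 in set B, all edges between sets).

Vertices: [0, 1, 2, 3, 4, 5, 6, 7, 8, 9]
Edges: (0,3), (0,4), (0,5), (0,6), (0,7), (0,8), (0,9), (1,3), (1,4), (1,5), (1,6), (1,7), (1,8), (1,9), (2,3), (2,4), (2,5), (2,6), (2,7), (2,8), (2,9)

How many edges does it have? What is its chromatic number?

K_{3,7} has 3 * 7 = 21 edges.
Bipartite graphs have chromatic number 2 (color each partition differently).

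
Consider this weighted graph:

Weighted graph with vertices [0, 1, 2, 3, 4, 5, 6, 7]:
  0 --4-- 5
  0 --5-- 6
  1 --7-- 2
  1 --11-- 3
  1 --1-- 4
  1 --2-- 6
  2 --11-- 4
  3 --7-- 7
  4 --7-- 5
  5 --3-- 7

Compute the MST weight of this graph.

Applying Kruskal's algorithm (sort edges by weight, add if no cycle):
  Add (1,4) w=1
  Add (1,6) w=2
  Add (5,7) w=3
  Add (0,5) w=4
  Add (0,6) w=5
  Add (1,2) w=7
  Add (3,7) w=7
  Skip (4,5) w=7 (creates cycle)
  Skip (1,3) w=11 (creates cycle)
  Skip (2,4) w=11 (creates cycle)
MST weight = 29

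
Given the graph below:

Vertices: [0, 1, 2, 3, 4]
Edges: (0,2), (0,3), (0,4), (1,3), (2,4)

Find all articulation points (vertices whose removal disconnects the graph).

An articulation point is a vertex whose removal disconnects the graph.
Articulation points: [0, 3]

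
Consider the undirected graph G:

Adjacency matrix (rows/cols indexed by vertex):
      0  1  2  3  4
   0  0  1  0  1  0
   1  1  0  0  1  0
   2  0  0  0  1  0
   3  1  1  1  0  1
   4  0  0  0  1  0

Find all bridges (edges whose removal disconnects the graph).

A bridge is an edge whose removal increases the number of connected components.
Bridges found: (2,3), (3,4)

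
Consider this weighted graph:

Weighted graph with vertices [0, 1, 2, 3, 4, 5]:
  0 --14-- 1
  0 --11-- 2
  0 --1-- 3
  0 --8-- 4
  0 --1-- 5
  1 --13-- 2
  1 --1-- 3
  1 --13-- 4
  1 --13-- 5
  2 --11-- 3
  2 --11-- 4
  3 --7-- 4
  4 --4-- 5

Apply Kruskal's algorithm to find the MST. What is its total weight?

Applying Kruskal's algorithm (sort edges by weight, add if no cycle):
  Add (0,3) w=1
  Add (0,5) w=1
  Add (1,3) w=1
  Add (4,5) w=4
  Skip (3,4) w=7 (creates cycle)
  Skip (0,4) w=8 (creates cycle)
  Add (0,2) w=11
  Skip (2,3) w=11 (creates cycle)
  Skip (2,4) w=11 (creates cycle)
  Skip (1,5) w=13 (creates cycle)
  Skip (1,4) w=13 (creates cycle)
  Skip (1,2) w=13 (creates cycle)
  Skip (0,1) w=14 (creates cycle)
MST weight = 18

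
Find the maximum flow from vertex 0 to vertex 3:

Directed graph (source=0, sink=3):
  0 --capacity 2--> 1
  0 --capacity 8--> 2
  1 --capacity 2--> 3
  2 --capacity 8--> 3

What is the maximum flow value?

Computing max flow:
  Flow on (0->1): 2/2
  Flow on (0->2): 8/8
  Flow on (1->3): 2/2
  Flow on (2->3): 8/8
Maximum flow = 10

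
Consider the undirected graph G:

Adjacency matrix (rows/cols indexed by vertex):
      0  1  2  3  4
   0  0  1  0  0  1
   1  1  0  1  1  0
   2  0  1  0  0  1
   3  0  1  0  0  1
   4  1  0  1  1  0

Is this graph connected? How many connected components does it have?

Checking connectivity: the graph has 1 connected component(s).
All vertices are reachable from each other. The graph IS connected.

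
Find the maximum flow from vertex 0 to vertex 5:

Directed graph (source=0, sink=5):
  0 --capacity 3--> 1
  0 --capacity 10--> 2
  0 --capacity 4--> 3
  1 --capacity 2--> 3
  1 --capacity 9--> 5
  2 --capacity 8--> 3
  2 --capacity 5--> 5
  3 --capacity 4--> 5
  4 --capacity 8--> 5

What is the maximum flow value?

Computing max flow:
  Flow on (0->1): 3/3
  Flow on (0->2): 9/10
  Flow on (1->5): 3/9
  Flow on (2->3): 4/8
  Flow on (2->5): 5/5
  Flow on (3->5): 4/4
Maximum flow = 12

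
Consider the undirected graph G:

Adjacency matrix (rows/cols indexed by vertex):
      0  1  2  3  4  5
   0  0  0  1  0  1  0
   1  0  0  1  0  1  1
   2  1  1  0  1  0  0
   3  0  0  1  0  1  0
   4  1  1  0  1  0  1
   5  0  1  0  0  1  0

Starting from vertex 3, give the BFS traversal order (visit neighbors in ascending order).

BFS from vertex 3 (neighbors processed in ascending order):
Visit order: 3, 2, 4, 0, 1, 5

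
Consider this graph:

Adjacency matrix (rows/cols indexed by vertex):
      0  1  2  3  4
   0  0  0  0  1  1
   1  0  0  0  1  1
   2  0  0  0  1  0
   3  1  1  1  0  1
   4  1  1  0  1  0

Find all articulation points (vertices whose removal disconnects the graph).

An articulation point is a vertex whose removal disconnects the graph.
Articulation points: [3]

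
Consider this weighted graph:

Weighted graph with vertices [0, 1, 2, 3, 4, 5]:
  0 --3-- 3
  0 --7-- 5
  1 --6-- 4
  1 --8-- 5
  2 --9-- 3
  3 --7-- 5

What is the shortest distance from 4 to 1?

Using Dijkstra's algorithm from vertex 4:
Shortest path: 4 -> 1
Total weight: 6 = 6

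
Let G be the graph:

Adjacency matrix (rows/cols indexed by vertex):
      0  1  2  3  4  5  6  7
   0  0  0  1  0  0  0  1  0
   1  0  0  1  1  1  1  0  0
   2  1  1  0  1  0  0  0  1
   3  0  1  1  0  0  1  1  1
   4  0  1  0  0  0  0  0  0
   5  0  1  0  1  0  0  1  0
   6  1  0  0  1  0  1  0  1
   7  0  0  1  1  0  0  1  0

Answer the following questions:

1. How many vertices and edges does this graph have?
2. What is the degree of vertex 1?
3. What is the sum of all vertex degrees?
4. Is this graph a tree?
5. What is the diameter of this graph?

Count: 8 vertices, 13 edges.
Vertex 1 has neighbors [2, 3, 4, 5], degree = 4.
Handshaking lemma: 2 * 13 = 26.
A tree on 8 vertices has 7 edges. This graph has 13 edges (6 extra). Not a tree.
Diameter (longest shortest path) = 3.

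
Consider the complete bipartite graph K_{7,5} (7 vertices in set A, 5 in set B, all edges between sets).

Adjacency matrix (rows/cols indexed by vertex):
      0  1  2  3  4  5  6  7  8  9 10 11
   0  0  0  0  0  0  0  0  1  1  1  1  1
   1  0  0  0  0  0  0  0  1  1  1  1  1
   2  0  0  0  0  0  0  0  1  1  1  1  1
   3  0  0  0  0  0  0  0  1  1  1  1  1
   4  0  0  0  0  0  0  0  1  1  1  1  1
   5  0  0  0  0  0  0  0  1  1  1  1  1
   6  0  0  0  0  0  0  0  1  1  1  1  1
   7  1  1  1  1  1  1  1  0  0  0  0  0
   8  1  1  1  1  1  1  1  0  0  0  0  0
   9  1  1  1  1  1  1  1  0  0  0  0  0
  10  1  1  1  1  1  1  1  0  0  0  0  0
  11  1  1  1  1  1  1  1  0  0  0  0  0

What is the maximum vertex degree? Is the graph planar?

Set-A vertices have degree 5; set-B vertices have degree 7. Maximum degree = max(7,5) = 7.
K_{7,5} contains K_{3,3} as a subgraph (since both sides have >= 3 vertices); by Kuratowski's theorem it is not planar.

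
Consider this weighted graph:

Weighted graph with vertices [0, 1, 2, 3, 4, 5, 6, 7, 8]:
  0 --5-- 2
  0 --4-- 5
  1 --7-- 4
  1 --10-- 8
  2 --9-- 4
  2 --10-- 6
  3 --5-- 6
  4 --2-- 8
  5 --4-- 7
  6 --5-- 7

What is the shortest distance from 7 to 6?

Using Dijkstra's algorithm from vertex 7:
Shortest path: 7 -> 6
Total weight: 5 = 5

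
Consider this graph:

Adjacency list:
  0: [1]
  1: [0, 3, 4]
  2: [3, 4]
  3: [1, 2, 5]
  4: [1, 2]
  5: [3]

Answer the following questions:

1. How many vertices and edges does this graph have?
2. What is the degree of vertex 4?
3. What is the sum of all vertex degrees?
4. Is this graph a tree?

Count: 6 vertices, 6 edges.
Vertex 4 has neighbors [1, 2], degree = 2.
Handshaking lemma: 2 * 6 = 12.
A tree on 6 vertices has 5 edges. This graph has 6 edges (1 extra). Not a tree.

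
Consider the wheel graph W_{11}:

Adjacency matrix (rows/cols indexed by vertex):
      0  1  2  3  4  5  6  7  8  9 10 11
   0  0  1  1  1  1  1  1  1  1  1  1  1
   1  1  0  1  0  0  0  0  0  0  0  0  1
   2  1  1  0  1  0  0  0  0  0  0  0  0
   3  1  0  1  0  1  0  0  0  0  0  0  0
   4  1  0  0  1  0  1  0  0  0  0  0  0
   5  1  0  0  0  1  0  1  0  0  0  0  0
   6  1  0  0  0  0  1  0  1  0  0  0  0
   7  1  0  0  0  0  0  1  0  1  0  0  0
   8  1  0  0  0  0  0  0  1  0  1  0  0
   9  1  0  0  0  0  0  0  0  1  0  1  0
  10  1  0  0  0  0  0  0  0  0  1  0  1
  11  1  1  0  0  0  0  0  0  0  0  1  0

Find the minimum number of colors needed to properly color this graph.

W_{11} = C_{11} plus a hub adjacent to every cycle vertex.
The outer cycle needs 3 colors (odd cycle); the hub is adjacent to all of them so needs a fresh color.
Chromatic number = 3 + 1 = 4.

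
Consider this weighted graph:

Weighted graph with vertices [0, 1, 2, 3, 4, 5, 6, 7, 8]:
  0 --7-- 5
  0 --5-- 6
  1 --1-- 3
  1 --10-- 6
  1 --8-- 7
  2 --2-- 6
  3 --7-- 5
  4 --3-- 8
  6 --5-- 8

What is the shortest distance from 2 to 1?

Using Dijkstra's algorithm from vertex 2:
Shortest path: 2 -> 6 -> 1
Total weight: 2 + 10 = 12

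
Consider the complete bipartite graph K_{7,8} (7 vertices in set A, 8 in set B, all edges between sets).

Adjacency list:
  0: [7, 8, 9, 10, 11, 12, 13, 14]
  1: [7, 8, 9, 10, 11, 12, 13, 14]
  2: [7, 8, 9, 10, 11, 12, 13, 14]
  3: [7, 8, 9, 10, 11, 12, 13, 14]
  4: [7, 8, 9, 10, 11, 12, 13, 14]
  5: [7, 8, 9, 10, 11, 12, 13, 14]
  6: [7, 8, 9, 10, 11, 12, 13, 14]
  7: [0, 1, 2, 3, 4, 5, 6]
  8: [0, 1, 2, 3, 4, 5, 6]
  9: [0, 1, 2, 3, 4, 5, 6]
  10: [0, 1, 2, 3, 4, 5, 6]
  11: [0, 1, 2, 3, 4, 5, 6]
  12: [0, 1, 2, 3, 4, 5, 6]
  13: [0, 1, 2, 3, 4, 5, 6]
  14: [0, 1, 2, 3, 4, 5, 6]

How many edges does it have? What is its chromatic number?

K_{7,8} has 7 * 8 = 56 edges.
Bipartite graphs have chromatic number 2 (color each partition differently).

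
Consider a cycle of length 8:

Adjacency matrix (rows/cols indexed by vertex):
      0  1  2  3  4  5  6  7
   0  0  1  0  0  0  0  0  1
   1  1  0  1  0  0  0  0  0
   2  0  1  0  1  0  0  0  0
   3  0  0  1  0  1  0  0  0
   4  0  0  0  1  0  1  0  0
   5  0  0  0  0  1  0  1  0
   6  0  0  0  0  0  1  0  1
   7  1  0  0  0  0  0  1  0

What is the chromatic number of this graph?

This is an even cycle (C_8). Even cycles are bipartite.
Chromatic number = 2.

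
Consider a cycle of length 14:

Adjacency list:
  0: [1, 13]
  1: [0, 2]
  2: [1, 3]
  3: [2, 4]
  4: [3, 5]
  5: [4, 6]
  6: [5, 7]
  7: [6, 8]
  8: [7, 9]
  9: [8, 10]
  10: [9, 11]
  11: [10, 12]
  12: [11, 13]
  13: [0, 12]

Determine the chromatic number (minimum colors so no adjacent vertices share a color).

This is an even cycle (C_14). Even cycles are bipartite.
Chromatic number = 2.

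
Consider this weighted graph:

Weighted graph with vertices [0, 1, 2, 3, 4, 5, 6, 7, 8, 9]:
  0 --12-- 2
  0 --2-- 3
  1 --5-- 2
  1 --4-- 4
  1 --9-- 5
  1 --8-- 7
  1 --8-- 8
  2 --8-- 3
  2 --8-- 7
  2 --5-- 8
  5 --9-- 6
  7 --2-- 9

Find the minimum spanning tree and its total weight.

Applying Kruskal's algorithm (sort edges by weight, add if no cycle):
  Add (0,3) w=2
  Add (7,9) w=2
  Add (1,4) w=4
  Add (1,2) w=5
  Add (2,8) w=5
  Add (1,7) w=8
  Skip (1,8) w=8 (creates cycle)
  Add (2,3) w=8
  Skip (2,7) w=8 (creates cycle)
  Add (1,5) w=9
  Add (5,6) w=9
  Skip (0,2) w=12 (creates cycle)
MST weight = 52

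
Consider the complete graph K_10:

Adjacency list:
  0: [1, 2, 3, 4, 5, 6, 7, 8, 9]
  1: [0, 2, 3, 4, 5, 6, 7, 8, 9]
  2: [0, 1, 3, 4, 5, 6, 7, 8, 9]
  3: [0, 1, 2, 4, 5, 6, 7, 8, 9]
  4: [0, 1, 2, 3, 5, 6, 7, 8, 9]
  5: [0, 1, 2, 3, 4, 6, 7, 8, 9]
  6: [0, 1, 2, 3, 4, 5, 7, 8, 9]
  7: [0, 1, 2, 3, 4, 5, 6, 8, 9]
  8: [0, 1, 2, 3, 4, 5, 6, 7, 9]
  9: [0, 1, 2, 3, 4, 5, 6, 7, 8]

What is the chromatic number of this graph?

In K_10, every vertex is adjacent to every other vertex.
Each vertex needs a unique color.
Chromatic number = 10.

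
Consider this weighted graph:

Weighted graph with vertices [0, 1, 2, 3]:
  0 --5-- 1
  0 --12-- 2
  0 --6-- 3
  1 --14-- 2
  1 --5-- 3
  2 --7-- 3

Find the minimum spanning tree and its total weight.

Applying Kruskal's algorithm (sort edges by weight, add if no cycle):
  Add (0,1) w=5
  Add (1,3) w=5
  Skip (0,3) w=6 (creates cycle)
  Add (2,3) w=7
  Skip (0,2) w=12 (creates cycle)
  Skip (1,2) w=14 (creates cycle)
MST weight = 17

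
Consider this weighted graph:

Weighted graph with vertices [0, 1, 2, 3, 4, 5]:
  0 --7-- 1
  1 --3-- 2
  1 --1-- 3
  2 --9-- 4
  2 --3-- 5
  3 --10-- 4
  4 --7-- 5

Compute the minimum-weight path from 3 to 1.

Using Dijkstra's algorithm from vertex 3:
Shortest path: 3 -> 1
Total weight: 1 = 1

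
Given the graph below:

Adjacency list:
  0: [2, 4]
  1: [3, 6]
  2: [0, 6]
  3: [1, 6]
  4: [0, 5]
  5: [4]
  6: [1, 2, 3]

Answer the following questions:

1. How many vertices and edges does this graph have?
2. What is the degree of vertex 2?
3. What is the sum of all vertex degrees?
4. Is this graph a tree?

Count: 7 vertices, 7 edges.
Vertex 2 has neighbors [0, 6], degree = 2.
Handshaking lemma: 2 * 7 = 14.
A tree on 7 vertices has 6 edges. This graph has 7 edges (1 extra). Not a tree.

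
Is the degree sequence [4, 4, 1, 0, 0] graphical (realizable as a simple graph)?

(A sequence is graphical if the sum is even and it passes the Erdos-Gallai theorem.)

Sum of degrees = 9. Sum is odd, so the sequence is NOT graphical.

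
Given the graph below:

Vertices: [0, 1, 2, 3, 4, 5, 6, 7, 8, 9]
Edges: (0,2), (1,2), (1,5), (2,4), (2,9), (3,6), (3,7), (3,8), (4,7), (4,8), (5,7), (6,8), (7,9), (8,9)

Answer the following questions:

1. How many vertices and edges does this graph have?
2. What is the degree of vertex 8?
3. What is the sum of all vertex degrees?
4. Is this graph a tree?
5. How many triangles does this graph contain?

Count: 10 vertices, 14 edges.
Vertex 8 has neighbors [3, 4, 6, 9], degree = 4.
Handshaking lemma: 2 * 14 = 28.
A tree on 10 vertices has 9 edges. This graph has 14 edges (5 extra). Not a tree.
Number of triangles = 1.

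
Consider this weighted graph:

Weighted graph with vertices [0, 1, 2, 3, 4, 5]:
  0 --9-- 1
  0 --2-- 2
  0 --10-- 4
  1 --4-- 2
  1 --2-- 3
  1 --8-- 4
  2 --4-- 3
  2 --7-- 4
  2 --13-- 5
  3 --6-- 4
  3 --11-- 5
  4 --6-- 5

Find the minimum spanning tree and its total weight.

Applying Kruskal's algorithm (sort edges by weight, add if no cycle):
  Add (0,2) w=2
  Add (1,3) w=2
  Add (1,2) w=4
  Skip (2,3) w=4 (creates cycle)
  Add (3,4) w=6
  Add (4,5) w=6
  Skip (2,4) w=7 (creates cycle)
  Skip (1,4) w=8 (creates cycle)
  Skip (0,1) w=9 (creates cycle)
  Skip (0,4) w=10 (creates cycle)
  Skip (3,5) w=11 (creates cycle)
  Skip (2,5) w=13 (creates cycle)
MST weight = 20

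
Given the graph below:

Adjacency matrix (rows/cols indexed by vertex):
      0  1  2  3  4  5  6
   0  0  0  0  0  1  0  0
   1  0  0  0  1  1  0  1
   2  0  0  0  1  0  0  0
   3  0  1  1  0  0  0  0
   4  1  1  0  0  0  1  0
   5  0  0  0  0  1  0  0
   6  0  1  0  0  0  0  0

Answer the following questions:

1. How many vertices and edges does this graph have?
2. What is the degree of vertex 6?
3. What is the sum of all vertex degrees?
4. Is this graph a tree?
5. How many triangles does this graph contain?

Count: 7 vertices, 6 edges.
Vertex 6 has neighbors [1], degree = 1.
Handshaking lemma: 2 * 6 = 12.
A graph is a tree iff it is connected and has exactly n-1 edges. This graph is connected (all 7 vertices in one component) and has 7-1 = 6 edges. It is a tree.
Number of triangles = 0.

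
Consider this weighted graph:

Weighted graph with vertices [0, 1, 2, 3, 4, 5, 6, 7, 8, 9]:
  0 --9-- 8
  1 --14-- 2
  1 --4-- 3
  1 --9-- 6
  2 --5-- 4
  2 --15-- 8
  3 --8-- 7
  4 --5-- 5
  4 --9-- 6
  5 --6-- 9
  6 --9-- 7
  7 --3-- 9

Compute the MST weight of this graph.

Applying Kruskal's algorithm (sort edges by weight, add if no cycle):
  Add (7,9) w=3
  Add (1,3) w=4
  Add (2,4) w=5
  Add (4,5) w=5
  Add (5,9) w=6
  Add (3,7) w=8
  Add (0,8) w=9
  Add (1,6) w=9
  Skip (4,6) w=9 (creates cycle)
  Skip (6,7) w=9 (creates cycle)
  Skip (1,2) w=14 (creates cycle)
  Add (2,8) w=15
MST weight = 64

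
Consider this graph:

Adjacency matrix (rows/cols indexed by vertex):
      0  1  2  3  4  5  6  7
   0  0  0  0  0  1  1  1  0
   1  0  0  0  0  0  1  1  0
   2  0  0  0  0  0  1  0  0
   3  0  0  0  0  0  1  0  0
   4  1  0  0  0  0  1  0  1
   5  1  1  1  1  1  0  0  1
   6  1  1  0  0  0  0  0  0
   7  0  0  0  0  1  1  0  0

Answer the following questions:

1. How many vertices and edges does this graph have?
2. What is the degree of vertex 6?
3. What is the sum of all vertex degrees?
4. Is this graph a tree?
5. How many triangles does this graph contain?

Count: 8 vertices, 10 edges.
Vertex 6 has neighbors [0, 1], degree = 2.
Handshaking lemma: 2 * 10 = 20.
A tree on 8 vertices has 7 edges. This graph has 10 edges (3 extra). Not a tree.
Number of triangles = 2.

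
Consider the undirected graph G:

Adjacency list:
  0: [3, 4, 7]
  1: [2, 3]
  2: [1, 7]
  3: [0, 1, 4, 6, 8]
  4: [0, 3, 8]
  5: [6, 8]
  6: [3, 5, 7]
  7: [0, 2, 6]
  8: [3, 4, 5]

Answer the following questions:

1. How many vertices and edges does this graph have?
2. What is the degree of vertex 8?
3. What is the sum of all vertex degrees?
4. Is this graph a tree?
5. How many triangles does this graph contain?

Count: 9 vertices, 13 edges.
Vertex 8 has neighbors [3, 4, 5], degree = 3.
Handshaking lemma: 2 * 13 = 26.
A tree on 9 vertices has 8 edges. This graph has 13 edges (5 extra). Not a tree.
Number of triangles = 2.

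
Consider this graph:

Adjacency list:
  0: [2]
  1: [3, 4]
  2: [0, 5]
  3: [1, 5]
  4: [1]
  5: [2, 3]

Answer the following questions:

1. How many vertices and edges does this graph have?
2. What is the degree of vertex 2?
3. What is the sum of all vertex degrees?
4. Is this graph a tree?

Count: 6 vertices, 5 edges.
Vertex 2 has neighbors [0, 5], degree = 2.
Handshaking lemma: 2 * 5 = 10.
A graph is a tree iff it is connected and has exactly n-1 edges. This graph is connected (all 6 vertices in one component) and has 6-1 = 5 edges. It is a tree.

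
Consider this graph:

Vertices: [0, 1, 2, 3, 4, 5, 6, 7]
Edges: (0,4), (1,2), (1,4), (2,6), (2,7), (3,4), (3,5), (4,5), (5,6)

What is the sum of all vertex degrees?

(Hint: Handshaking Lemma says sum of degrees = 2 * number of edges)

Count edges: 9 edges.
By Handshaking Lemma: sum of degrees = 2 * 9 = 18.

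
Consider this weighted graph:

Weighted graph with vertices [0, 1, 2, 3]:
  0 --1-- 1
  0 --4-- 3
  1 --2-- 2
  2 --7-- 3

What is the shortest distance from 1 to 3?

Using Dijkstra's algorithm from vertex 1:
Shortest path: 1 -> 0 -> 3
Total weight: 1 + 4 = 5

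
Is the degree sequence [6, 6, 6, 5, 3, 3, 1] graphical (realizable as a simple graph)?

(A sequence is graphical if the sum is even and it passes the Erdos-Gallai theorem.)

Sum of degrees = 30. Sum is even but fails Erdos-Gallai. The sequence is NOT graphical.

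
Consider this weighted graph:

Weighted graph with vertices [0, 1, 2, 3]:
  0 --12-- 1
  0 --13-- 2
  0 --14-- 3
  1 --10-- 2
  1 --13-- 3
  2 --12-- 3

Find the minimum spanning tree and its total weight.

Applying Kruskal's algorithm (sort edges by weight, add if no cycle):
  Add (1,2) w=10
  Add (0,1) w=12
  Add (2,3) w=12
  Skip (0,2) w=13 (creates cycle)
  Skip (1,3) w=13 (creates cycle)
  Skip (0,3) w=14 (creates cycle)
MST weight = 34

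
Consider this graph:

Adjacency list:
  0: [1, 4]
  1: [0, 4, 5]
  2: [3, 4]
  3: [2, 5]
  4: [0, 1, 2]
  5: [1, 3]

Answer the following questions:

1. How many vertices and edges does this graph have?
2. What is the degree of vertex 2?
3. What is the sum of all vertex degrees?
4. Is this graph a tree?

Count: 6 vertices, 7 edges.
Vertex 2 has neighbors [3, 4], degree = 2.
Handshaking lemma: 2 * 7 = 14.
A tree on 6 vertices has 5 edges. This graph has 7 edges (2 extra). Not a tree.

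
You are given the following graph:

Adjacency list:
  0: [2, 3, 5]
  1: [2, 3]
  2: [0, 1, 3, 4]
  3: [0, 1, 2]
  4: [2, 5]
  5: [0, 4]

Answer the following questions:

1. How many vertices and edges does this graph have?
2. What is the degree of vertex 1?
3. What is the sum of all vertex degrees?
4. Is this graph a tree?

Count: 6 vertices, 8 edges.
Vertex 1 has neighbors [2, 3], degree = 2.
Handshaking lemma: 2 * 8 = 16.
A tree on 6 vertices has 5 edges. This graph has 8 edges (3 extra). Not a tree.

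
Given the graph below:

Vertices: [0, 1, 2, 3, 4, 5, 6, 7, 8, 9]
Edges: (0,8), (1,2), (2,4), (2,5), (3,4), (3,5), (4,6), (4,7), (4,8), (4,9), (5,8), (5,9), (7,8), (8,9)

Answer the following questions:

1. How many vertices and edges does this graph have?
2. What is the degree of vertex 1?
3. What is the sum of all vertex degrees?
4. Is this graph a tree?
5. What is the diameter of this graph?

Count: 10 vertices, 14 edges.
Vertex 1 has neighbors [2], degree = 1.
Handshaking lemma: 2 * 14 = 28.
A tree on 10 vertices has 9 edges. This graph has 14 edges (5 extra). Not a tree.
Diameter (longest shortest path) = 4.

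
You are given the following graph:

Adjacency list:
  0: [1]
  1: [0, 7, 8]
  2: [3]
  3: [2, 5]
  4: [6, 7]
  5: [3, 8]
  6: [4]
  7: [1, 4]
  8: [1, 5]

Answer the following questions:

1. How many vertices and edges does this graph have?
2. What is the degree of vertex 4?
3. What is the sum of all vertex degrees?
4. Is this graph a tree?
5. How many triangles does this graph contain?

Count: 9 vertices, 8 edges.
Vertex 4 has neighbors [6, 7], degree = 2.
Handshaking lemma: 2 * 8 = 16.
A graph is a tree iff it is connected and has exactly n-1 edges. This graph is connected (all 9 vertices in one component) and has 9-1 = 8 edges. It is a tree.
Number of triangles = 0.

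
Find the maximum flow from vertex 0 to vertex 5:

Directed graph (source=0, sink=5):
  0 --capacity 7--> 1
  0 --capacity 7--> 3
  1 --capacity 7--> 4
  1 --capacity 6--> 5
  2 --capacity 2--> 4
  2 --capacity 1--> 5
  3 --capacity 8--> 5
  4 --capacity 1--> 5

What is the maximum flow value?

Computing max flow:
  Flow on (0->1): 7/7
  Flow on (0->3): 7/7
  Flow on (1->4): 1/7
  Flow on (1->5): 6/6
  Flow on (3->5): 7/8
  Flow on (4->5): 1/1
Maximum flow = 14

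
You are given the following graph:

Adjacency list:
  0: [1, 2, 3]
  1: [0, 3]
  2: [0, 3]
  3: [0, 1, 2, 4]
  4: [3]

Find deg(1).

Vertex 1 has neighbors [0, 3], so deg(1) = 2.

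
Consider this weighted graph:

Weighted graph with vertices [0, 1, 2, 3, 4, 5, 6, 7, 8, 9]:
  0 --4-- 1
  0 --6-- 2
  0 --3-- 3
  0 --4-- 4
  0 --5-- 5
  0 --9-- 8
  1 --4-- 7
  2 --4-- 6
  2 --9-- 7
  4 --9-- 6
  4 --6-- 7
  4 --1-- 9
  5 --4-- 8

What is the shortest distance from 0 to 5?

Using Dijkstra's algorithm from vertex 0:
Shortest path: 0 -> 5
Total weight: 5 = 5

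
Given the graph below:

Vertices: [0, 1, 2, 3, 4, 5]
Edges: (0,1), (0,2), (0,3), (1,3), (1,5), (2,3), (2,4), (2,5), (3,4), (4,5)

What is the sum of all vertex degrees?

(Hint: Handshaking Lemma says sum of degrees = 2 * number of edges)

Count edges: 10 edges.
By Handshaking Lemma: sum of degrees = 2 * 10 = 20.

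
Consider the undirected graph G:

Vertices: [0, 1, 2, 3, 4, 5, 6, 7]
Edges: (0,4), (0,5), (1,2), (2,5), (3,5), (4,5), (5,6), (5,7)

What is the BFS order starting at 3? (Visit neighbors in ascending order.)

BFS from vertex 3 (neighbors processed in ascending order):
Visit order: 3, 5, 0, 2, 4, 6, 7, 1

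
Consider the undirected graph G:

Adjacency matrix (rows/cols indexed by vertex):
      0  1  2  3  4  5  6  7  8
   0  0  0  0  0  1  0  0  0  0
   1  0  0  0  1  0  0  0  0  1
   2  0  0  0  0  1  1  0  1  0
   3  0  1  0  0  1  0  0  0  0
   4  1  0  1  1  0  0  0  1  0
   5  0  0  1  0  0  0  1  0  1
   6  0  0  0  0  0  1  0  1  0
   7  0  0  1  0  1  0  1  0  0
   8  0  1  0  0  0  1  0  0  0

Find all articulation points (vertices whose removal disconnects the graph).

An articulation point is a vertex whose removal disconnects the graph.
Articulation points: [4]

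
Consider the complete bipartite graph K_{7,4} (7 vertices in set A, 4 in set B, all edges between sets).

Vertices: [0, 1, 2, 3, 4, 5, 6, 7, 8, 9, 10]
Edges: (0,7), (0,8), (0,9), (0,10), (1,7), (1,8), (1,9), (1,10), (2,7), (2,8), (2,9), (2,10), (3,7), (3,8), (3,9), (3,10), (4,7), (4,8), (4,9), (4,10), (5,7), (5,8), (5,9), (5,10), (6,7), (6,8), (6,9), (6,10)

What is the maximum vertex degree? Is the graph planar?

Set-A vertices have degree 4; set-B vertices have degree 7. Maximum degree = max(7,4) = 7.
K_{7,4} contains K_{3,3} as a subgraph (since both sides have >= 3 vertices); by Kuratowski's theorem it is not planar.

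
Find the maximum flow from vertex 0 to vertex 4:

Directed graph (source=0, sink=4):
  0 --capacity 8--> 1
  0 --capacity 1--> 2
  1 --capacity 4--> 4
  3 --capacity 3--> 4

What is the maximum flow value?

Computing max flow:
  Flow on (0->1): 4/8
  Flow on (1->4): 4/4
Maximum flow = 4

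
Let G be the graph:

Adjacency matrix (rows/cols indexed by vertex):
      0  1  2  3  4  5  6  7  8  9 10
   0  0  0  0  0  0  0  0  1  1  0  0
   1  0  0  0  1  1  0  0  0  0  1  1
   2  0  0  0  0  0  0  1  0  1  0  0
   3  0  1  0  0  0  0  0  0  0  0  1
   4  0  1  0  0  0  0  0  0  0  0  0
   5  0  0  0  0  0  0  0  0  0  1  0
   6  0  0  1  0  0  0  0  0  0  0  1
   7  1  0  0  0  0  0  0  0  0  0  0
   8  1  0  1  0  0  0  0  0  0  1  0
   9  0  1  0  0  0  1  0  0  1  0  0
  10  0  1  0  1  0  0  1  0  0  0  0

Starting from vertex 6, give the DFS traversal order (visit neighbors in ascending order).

DFS from vertex 6 (neighbors processed in ascending order):
Visit order: 6, 2, 8, 0, 7, 9, 1, 3, 10, 4, 5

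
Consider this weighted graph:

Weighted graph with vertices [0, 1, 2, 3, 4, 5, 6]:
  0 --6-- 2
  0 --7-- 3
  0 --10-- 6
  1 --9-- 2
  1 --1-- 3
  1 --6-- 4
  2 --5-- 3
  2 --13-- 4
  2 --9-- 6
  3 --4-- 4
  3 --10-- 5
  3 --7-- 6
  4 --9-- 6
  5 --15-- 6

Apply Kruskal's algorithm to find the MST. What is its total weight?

Applying Kruskal's algorithm (sort edges by weight, add if no cycle):
  Add (1,3) w=1
  Add (3,4) w=4
  Add (2,3) w=5
  Add (0,2) w=6
  Skip (1,4) w=6 (creates cycle)
  Skip (0,3) w=7 (creates cycle)
  Add (3,6) w=7
  Skip (1,2) w=9 (creates cycle)
  Skip (2,6) w=9 (creates cycle)
  Skip (4,6) w=9 (creates cycle)
  Skip (0,6) w=10 (creates cycle)
  Add (3,5) w=10
  Skip (2,4) w=13 (creates cycle)
  Skip (5,6) w=15 (creates cycle)
MST weight = 33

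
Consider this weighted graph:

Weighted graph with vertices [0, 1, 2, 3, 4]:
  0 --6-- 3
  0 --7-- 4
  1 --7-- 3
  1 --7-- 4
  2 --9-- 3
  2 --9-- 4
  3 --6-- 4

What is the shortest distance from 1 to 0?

Using Dijkstra's algorithm from vertex 1:
Shortest path: 1 -> 3 -> 0
Total weight: 7 + 6 = 13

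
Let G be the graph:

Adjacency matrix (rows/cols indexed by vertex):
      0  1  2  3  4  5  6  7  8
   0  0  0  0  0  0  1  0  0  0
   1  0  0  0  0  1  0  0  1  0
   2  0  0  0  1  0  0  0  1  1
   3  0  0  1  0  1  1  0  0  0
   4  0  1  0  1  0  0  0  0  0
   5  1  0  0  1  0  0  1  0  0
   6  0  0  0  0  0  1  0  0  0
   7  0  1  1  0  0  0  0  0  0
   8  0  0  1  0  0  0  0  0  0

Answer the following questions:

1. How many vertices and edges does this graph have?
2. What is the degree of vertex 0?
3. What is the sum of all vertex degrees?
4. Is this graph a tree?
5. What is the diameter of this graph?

Count: 9 vertices, 9 edges.
Vertex 0 has neighbors [5], degree = 1.
Handshaking lemma: 2 * 9 = 18.
A tree on 9 vertices has 8 edges. This graph has 9 edges (1 extra). Not a tree.
Diameter (longest shortest path) = 4.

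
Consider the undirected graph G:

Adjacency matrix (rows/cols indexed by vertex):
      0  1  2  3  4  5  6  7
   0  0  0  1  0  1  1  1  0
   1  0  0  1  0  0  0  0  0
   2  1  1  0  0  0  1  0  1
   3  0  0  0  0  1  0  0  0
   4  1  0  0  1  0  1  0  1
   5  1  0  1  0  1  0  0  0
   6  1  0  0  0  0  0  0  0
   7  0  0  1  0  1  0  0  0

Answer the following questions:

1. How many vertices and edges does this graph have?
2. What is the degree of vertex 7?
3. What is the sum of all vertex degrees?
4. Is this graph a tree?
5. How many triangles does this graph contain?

Count: 8 vertices, 10 edges.
Vertex 7 has neighbors [2, 4], degree = 2.
Handshaking lemma: 2 * 10 = 20.
A tree on 8 vertices has 7 edges. This graph has 10 edges (3 extra). Not a tree.
Number of triangles = 2.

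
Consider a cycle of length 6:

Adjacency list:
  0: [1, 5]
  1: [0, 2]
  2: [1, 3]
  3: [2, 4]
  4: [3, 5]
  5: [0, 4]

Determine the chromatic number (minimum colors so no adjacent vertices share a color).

This is an even cycle (C_6). Even cycles are bipartite.
Chromatic number = 2.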